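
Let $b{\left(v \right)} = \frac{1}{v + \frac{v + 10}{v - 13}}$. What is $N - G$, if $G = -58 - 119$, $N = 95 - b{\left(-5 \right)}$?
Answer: $\frac{25858}{95} \approx 272.19$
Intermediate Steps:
$b{\left(v \right)} = \frac{1}{v + \frac{10 + v}{-13 + v}}$
$N = \frac{9043}{95}$ ($N = 95 - \frac{-13 - 5}{10 + \left(-5\right)^{2} - -60} = 95 - \frac{1}{10 + 25 + 60} \left(-18\right) = 95 - \frac{1}{95} \left(-18\right) = 95 - - \frac{18}{95} = 95 + \frac{18}{95} = \frac{9043}{95} \approx 95.189$)
$G = -177$ ($G = -58 - 119 = -177$)
$N - G = \frac{9043}{95} - -177 = \frac{9043}{95} + 177 = \frac{25858}{95}$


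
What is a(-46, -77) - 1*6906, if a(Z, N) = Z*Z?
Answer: -4790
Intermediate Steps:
a(Z, N) = Z**2
a(-46, -77) - 1*6906 = (-46)**2 - 1*6906 = 2116 - 6906 = -4790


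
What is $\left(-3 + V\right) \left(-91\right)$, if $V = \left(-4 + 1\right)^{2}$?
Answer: $-546$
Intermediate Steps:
$V = 9$ ($V = \left(-3\right)^{2} = 9$)
$\left(-3 + V\right) \left(-91\right) = \left(-3 + 9\right) \left(-91\right) = 6 \left(-91\right) = -546$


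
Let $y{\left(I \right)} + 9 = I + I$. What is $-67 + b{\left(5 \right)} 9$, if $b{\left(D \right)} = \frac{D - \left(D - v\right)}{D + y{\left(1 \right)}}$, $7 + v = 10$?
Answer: $- \frac{161}{2} \approx -80.5$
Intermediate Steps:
$v = 3$ ($v = -7 + 10 = 3$)
$y{\left(I \right)} = -9 + 2 I$ ($y{\left(I \right)} = -9 + \left(I + I\right) = -9 + 2 I$)
$b{\left(D \right)} = \frac{3}{-7 + D}$ ($b{\left(D \right)} = \frac{D - \left(-3 + D\right)}{D + \left(-9 + 2 \cdot 1\right)} = \frac{3}{D + \left(-9 + 2\right)} = \frac{3}{D - 7} = \frac{3}{-7 + D}$)
$-67 + b{\left(5 \right)} 9 = -67 + \frac{3}{-7 + 5} \cdot 9 = -67 + \frac{3}{-2} \cdot 9 = -67 + 3 \left(- \frac{1}{2}\right) 9 = -67 - \frac{27}{2} = - \frac{161}{2}$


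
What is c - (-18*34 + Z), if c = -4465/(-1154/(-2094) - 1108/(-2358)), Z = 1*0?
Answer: -1580112531/420107 ≈ -3761.2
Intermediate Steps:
Z = 0
c = -1837218015/420107 (c = -4465/(-1154*(-1/2094) - 1108*(-1/2358)) = -4465/(577/1047 + 554/1179) = -4465/420107/411471 = -4465*411471/420107 = -1837218015/420107 ≈ -4373.2)
c - (-18*34 + Z) = -1837218015/420107 - (-18*34 + 0) = -1837218015/420107 - (-612 + 0) = -1837218015/420107 - 1*(-612) = -1837218015/420107 + 612 = -1580112531/420107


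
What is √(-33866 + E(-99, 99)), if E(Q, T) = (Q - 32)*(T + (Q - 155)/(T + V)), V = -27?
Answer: I*√1669423/6 ≈ 215.34*I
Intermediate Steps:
E(Q, T) = (-32 + Q)*(T + (-155 + Q)/(-27 + T)) (E(Q, T) = (Q - 32)*(T + (Q - 155)/(T - 27)) = (-32 + Q)*(T + (-155 + Q)/(-27 + T)))
√(-33866 + E(-99, 99)) = √(-33866 + (4960 + (-99)² - 187*(-99) - 32*99² + 864*99 - 99*99² - 27*(-99)*99)/(-27 + 99)) = √(-33866 + (4960 + 9801 + 18513 - 32*9801 + 85536 - 99*9801 + 264627)/72) = √(-33866 + (4960 + 9801 + 18513 - 313632 + 85536 - 970299 + 264627)/72) = √(-33866 + (1/72)*(-900494)) = √(-33866 - 450247/36) = √(-1669423/36) = I*√1669423/6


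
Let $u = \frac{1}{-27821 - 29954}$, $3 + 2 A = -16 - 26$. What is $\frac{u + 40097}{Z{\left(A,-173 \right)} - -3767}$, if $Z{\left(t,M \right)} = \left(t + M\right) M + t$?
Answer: $\frac{1158302087}{1085187825} \approx 1.0674$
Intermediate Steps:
$A = - \frac{45}{2}$ ($A = - \frac{3}{2} + \frac{-16 - 26}{2} = - \frac{3}{2} + \frac{1}{2} \left(-42\right) = - \frac{3}{2} - 21 = - \frac{45}{2} \approx -22.5$)
$Z{\left(t,M \right)} = t + M \left(M + t\right)$ ($Z{\left(t,M \right)} = \left(M + t\right) M + t = M \left(M + t\right) + t = t + M \left(M + t\right)$)
$u = - \frac{1}{57775}$ ($u = \frac{1}{-57775} = - \frac{1}{57775} \approx -1.7309 \cdot 10^{-5}$)
$\frac{u + 40097}{Z{\left(A,-173 \right)} - -3767} = \frac{- \frac{1}{57775} + 40097}{\left(- \frac{45}{2} + \left(-173\right)^{2} - - \frac{7785}{2}\right) - -3767} = \frac{2316604174}{57775 \left(\left(- \frac{45}{2} + 29929 + \frac{7785}{2}\right) + \left(-19339 + 23106\right)\right)} = \frac{2316604174}{57775 \left(33799 + 3767\right)} = \frac{2316604174}{57775 \cdot 37566} = \frac{2316604174}{57775} \cdot \frac{1}{37566} = \frac{1158302087}{1085187825}$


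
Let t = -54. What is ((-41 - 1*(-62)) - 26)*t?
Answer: 270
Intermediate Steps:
((-41 - 1*(-62)) - 26)*t = ((-41 - 1*(-62)) - 26)*(-54) = ((-41 + 62) - 26)*(-54) = (21 - 26)*(-54) = -5*(-54) = 270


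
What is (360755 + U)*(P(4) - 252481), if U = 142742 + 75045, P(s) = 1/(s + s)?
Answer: -584283161537/4 ≈ -1.4607e+11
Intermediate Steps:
P(s) = 1/(2*s)
U = 217787
(360755 + U)*(P(4) - 252481) = (360755 + 217787)*((½)/4 - 252481) = 578542*((½)*(¼) - 252481) = 578542*(⅛ - 252481) = 578542*(-2019847/8) = -584283161537/4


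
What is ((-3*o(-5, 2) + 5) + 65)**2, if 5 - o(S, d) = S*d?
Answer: 625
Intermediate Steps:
o(S, d) = 5 - S*d
((-3*o(-5, 2) + 5) + 65)**2 = ((-3*(5 - 1*(-5)*2) + 5) + 65)**2 = ((-3*(5 + 10) + 5) + 65)**2 = ((-3*15 + 5) + 65)**2 = ((-45 + 5) + 65)**2 = (-40 + 65)**2 = 25**2 = 625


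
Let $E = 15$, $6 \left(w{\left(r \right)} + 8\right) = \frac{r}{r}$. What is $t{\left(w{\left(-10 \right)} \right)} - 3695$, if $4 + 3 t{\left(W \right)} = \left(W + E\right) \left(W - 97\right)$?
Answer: $- \frac{426251}{108} \approx -3946.8$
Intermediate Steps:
$w{\left(r \right)} = - \frac{47}{6}$ ($w{\left(r \right)} = -8 + \frac{r \frac{1}{r}}{6} = -8 + \frac{1}{6} \cdot 1 = -8 + \frac{1}{6} = - \frac{47}{6}$)
$t{\left(W \right)} = - \frac{4}{3} + \frac{\left(-97 + W\right) \left(15 + W\right)}{3}$ ($t{\left(W \right)} = - \frac{4}{3} + \frac{\left(W + 15\right) \left(W - 97\right)}{3} = - \frac{4}{3} + \frac{\left(15 + W\right) \left(-97 + W\right)}{3} = - \frac{4}{3} + \frac{\left(-97 + W\right) \left(15 + W\right)}{3}$)
$t{\left(w{\left(-10 \right)} \right)} - 3695 = \left(- \frac{1459}{3} - - \frac{1927}{9} + \frac{\left(- \frac{47}{6}\right)^{2}}{3}\right) - 3695 = \left(- \frac{1459}{3} + \frac{1927}{9} + \frac{1}{3} \cdot \frac{2209}{36}\right) - 3695 = \left(- \frac{1459}{3} + \frac{1927}{9} + \frac{2209}{108}\right) - 3695 = - \frac{27191}{108} - 3695 = - \frac{426251}{108}$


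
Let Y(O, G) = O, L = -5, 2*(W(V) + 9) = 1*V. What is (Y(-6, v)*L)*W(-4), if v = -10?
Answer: -330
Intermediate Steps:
W(V) = -9 + V/2 (W(V) = -9 + (1*V)/2 = -9 + V/2)
(Y(-6, v)*L)*W(-4) = (-6*(-5))*(-9 + (½)*(-4)) = 30*(-9 - 2) = 30*(-11) = -330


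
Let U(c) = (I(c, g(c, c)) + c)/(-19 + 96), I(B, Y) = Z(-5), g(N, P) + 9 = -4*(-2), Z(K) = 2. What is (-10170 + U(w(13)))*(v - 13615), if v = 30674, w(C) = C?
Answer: -1908353775/11 ≈ -1.7349e+8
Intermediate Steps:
g(N, P) = -1 (g(N, P) = -9 - 4*(-2) = -9 + 8 = -1)
I(B, Y) = 2
U(c) = 2/77 + c/77 (U(c) = (2 + c)/(-19 + 96) = (2 + c)/77 = (2 + c)*(1/77) = 2/77 + c/77)
(-10170 + U(w(13)))*(v - 13615) = (-10170 + (2/77 + (1/77)*13))*(30674 - 13615) = (-10170 + (2/77 + 13/77))*17059 = (-10170 + 15/77)*17059 = -783075/77*17059 = -1908353775/11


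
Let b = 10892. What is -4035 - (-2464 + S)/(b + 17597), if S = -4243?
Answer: -114946408/28489 ≈ -4034.8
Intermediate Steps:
-4035 - (-2464 + S)/(b + 17597) = -4035 - (-2464 - 4243)/(10892 + 17597) = -4035 - (-6707)/28489 = -4035 - 1*(-6707/28489) = -4035 + 6707/28489 = -114946408/28489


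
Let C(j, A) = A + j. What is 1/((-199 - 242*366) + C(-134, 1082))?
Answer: -1/87823 ≈ -1.1387e-5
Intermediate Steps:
1/((-199 - 242*366) + C(-134, 1082)) = 1/((-199 - 242*366) + (1082 - 134)) = 1/((-199 - 88572) + 948) = 1/(-88771 + 948) = 1/(-87823) = -1/87823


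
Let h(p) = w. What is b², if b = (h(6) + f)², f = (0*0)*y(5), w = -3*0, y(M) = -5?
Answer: 0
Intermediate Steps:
w = 0
f = 0 (f = (0*0)*(-5) = 0*(-5) = 0)
h(p) = 0
b = 0 (b = (0 + 0)² = 0² = 0)
b² = 0² = 0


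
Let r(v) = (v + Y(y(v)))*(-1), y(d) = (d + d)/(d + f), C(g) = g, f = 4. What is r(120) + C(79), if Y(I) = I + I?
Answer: -1391/31 ≈ -44.871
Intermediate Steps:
y(d) = 2*d/(4 + d) (y(d) = (d + d)/(d + 4) = (2*d)/(4 + d) = 2*d/(4 + d))
Y(I) = 2*I
r(v) = -v - 4*v/(4 + v) (r(v) = (v + 2*(2*v/(4 + v)))*(-1) = (v + 4*v/(4 + v))*(-1) = -v - 4*v/(4 + v))
r(120) + C(79) = 120*(-8 - 1*120)/(4 + 120) + 79 = 120*(-8 - 120)/124 + 79 = 120*(1/124)*(-128) + 79 = -3840/31 + 79 = -1391/31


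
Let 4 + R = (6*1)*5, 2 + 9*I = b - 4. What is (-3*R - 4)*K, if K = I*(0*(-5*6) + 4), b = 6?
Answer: 0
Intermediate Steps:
I = 0 (I = -2/9 + (6 - 4)/9 = -2/9 + (⅑)*2 = -2/9 + 2/9 = 0)
R = 26 (R = -4 + (6*1)*5 = -4 + 6*5 = -4 + 30 = 26)
K = 0 (K = 0*(0*(-5*6) + 4) = 0*(0*(-30) + 4) = 0*(0 + 4) = 0*4 = 0)
(-3*R - 4)*K = (-3*26 - 4)*0 = (-78 - 4)*0 = -82*0 = 0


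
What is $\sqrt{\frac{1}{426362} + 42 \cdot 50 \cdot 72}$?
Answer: $\frac{\sqrt{27485824723079162}}{426362} \approx 388.84$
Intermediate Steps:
$\sqrt{\frac{1}{426362} + 42 \cdot 50 \cdot 72} = \sqrt{\frac{1}{426362} + 2100 \cdot 72} = \sqrt{\frac{1}{426362} + 151200} = \sqrt{\frac{64465934401}{426362}} = \frac{\sqrt{27485824723079162}}{426362}$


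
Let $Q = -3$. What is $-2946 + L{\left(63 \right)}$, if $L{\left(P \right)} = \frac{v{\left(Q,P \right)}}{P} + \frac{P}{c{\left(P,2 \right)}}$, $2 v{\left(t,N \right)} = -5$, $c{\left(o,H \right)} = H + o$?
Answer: $- \frac{24120127}{8190} \approx -2945.1$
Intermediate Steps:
$v{\left(t,N \right)} = - \frac{5}{2}$ ($v{\left(t,N \right)} = \frac{1}{2} \left(-5\right) = - \frac{5}{2}$)
$L{\left(P \right)} = - \frac{5}{2 P} + \frac{P}{2 + P}$
$-2946 + L{\left(63 \right)} = -2946 + \frac{-5 + 63^{2} - \frac{315}{2}}{63 \left(2 + 63\right)} = -2946 + \frac{-5 + 3969 - \frac{315}{2}}{63 \cdot 65} = -2946 + \frac{1}{63} \cdot \frac{1}{65} \cdot \frac{7613}{2} = -2946 + \frac{7613}{8190} = - \frac{24120127}{8190}$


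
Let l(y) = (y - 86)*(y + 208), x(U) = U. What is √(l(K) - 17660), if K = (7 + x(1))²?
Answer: 2*I*√5911 ≈ 153.77*I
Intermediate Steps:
K = 64 (K = (7 + 1)² = 8² = 64)
l(y) = (-86 + y)*(208 + y)
√(l(K) - 17660) = √((-17888 + 64² + 122*64) - 17660) = √((-17888 + 4096 + 7808) - 17660) = √(-5984 - 17660) = √(-23644) = 2*I*√5911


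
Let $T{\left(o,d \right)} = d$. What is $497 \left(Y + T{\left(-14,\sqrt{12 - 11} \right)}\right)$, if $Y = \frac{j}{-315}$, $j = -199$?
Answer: $\frac{36494}{45} \approx 810.98$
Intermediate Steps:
$Y = \frac{199}{315}$ ($Y = - \frac{199}{-315} = \left(-199\right) \left(- \frac{1}{315}\right) = \frac{199}{315} \approx 0.63175$)
$497 \left(Y + T{\left(-14,\sqrt{12 - 11} \right)}\right) = 497 \left(\frac{199}{315} + \sqrt{12 - 11}\right) = 497 \left(\frac{199}{315} + \sqrt{1}\right) = 497 \left(\frac{199}{315} + 1\right) = 497 \cdot \frac{514}{315} = \frac{36494}{45}$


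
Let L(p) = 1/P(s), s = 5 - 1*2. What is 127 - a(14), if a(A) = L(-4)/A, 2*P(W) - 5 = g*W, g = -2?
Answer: 890/7 ≈ 127.14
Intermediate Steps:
s = 3 (s = 5 - 2 = 3)
P(W) = 5/2 - W (P(W) = 5/2 + (-2*W)/2 = 5/2 - W)
L(p) = -2 (L(p) = 1/(5/2 - 1*3) = 1/(5/2 - 3) = 1/(-½) = -2)
a(A) = -2/A
127 - a(14) = 127 - (-2)/14 = 127 - 1*(-⅐) = 127 + ⅐ = 890/7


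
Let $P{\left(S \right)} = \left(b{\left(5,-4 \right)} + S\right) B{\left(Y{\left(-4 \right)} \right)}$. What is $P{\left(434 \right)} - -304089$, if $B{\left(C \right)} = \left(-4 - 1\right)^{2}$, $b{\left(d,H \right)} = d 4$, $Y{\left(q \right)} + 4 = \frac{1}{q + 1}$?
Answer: $315439$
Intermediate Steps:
$Y{\left(q \right)} = -4 + \frac{1}{1 + q}$ ($Y{\left(q \right)} = -4 + \frac{1}{q + 1} = -4 + \frac{1}{1 + q}$)
$b{\left(d,H \right)} = 4 d$
$B{\left(C \right)} = 25$ ($B{\left(C \right)} = \left(-5\right)^{2} = 25$)
$P{\left(S \right)} = 500 + 25 S$ ($P{\left(S \right)} = \left(4 \cdot 5 + S\right) 25 = \left(20 + S\right) 25 = 500 + 25 S$)
$P{\left(434 \right)} - -304089 = \left(500 + 25 \cdot 434\right) - -304089 = \left(500 + 10850\right) + 304089 = 11350 + 304089 = 315439$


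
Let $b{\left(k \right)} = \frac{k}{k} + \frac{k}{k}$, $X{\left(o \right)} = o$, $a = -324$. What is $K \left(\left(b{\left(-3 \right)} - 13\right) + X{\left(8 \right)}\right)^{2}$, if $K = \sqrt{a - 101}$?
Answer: $45 i \sqrt{17} \approx 185.54 i$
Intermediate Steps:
$b{\left(k \right)} = 2$ ($b{\left(k \right)} = 1 + 1 = 2$)
$K = 5 i \sqrt{17}$ ($K = \sqrt{-324 - 101} = \sqrt{-425} = 5 i \sqrt{17} \approx 20.616 i$)
$K \left(\left(b{\left(-3 \right)} - 13\right) + X{\left(8 \right)}\right)^{2} = 5 i \sqrt{17} \left(\left(2 - 13\right) + 8\right)^{2} = 5 i \sqrt{17} \left(-11 + 8\right)^{2} = 5 i \sqrt{17} \left(-3\right)^{2} = 5 i \sqrt{17} \cdot 9 = 45 i \sqrt{17}$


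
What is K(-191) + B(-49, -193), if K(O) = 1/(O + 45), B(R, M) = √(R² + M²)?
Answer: -1/146 + 5*√1586 ≈ 199.12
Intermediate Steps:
B(R, M) = √(M² + R²)
K(O) = 1/(45 + O)
K(-191) + B(-49, -193) = 1/(45 - 191) + √((-193)² + (-49)²) = 1/(-146) + √(37249 + 2401) = -1/146 + √39650 = -1/146 + 5*√1586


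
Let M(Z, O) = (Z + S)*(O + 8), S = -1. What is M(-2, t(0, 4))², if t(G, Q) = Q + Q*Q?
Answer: 7056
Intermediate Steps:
t(G, Q) = Q + Q²
M(Z, O) = (-1 + Z)*(8 + O) (M(Z, O) = (Z - 1)*(O + 8) = (-1 + Z)*(8 + O))
M(-2, t(0, 4))² = (-8 - 4*(1 + 4) + 8*(-2) + (4*(1 + 4))*(-2))² = (-8 - 4*5 - 16 + (4*5)*(-2))² = (-8 - 1*20 - 16 + 20*(-2))² = (-8 - 20 - 16 - 40)² = (-84)² = 7056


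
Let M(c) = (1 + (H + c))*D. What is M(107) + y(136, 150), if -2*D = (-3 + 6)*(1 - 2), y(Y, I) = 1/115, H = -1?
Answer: 36917/230 ≈ 160.51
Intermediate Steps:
y(Y, I) = 1/115
D = 3/2 (D = -(-3 + 6)*(1 - 2)/2 = -3*(-1)/2 = -½*(-3) = 3/2 ≈ 1.5000)
M(c) = 3*c/2 (M(c) = (1 + (-1 + c))*(3/2) = c*(3/2) = 3*c/2)
M(107) + y(136, 150) = (3/2)*107 + 1/115 = 321/2 + 1/115 = 36917/230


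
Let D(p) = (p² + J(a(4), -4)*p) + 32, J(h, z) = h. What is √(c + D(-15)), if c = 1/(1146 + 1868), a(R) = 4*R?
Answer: √154434346/3014 ≈ 4.1231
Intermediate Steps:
D(p) = 32 + p² + 16*p (D(p) = (p² + (4*4)*p) + 32 = (p² + 16*p) + 32 = 32 + p² + 16*p)
c = 1/3014 ≈ 0.00033179
√(c + D(-15)) = √(1/3014 + (32 + (-15)² + 16*(-15))) = √(1/3014 + (32 + 225 - 240)) = √(1/3014 + 17) = √(51239/3014) = √154434346/3014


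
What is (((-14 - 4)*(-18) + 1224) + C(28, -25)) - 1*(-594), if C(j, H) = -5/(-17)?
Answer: 36419/17 ≈ 2142.3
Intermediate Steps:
C(j, H) = 5/17 (C(j, H) = -5*(-1/17) = 5/17)
(((-14 - 4)*(-18) + 1224) + C(28, -25)) - 1*(-594) = (((-14 - 4)*(-18) + 1224) + 5/17) - 1*(-594) = ((-18*(-18) + 1224) + 5/17) + 594 = ((324 + 1224) + 5/17) + 594 = (1548 + 5/17) + 594 = 26321/17 + 594 = 36419/17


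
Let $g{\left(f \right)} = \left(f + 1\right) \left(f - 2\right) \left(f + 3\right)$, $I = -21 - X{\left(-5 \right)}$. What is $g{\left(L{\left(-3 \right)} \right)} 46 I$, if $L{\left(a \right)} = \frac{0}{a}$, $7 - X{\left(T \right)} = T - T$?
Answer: $7728$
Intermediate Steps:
$X{\left(T \right)} = 7$ ($X{\left(T \right)} = 7 - \left(T - T\right) = 7 - 0 = 7 + 0 = 7$)
$I = -28$ ($I = -21 - 7 = -28$)
$L{\left(a \right)} = 0$
$g{\left(f \right)} = \left(1 + f\right) \left(-2 + f\right) \left(3 + f\right)$
$g{\left(L{\left(-3 \right)} \right)} 46 I = \left(-6 + 0^{3} - 0 + 2 \cdot 0^{2}\right) 46 \left(-28\right) = \left(-6 + 0 + 0 + 2 \cdot 0\right) 46 \left(-28\right) = \left(-6 + 0 + 0 + 0\right) 46 \left(-28\right) = \left(-6\right) 46 \left(-28\right) = \left(-276\right) \left(-28\right) = 7728$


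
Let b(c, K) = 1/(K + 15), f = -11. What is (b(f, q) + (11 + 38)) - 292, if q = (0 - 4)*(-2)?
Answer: -5588/23 ≈ -242.96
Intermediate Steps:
q = 8 (q = -4*(-2) = 8)
b(c, K) = 1/(15 + K)
(b(f, q) + (11 + 38)) - 292 = (1/(15 + 8) + (11 + 38)) - 292 = (1/23 + 49) - 292 = 1128/23 - 292 = -5588/23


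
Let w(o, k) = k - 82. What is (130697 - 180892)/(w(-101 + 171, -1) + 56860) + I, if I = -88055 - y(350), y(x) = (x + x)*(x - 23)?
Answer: -17995804230/56777 ≈ -3.1696e+5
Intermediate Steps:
y(x) = 2*x*(-23 + x) (y(x) = (2*x)*(-23 + x) = 2*x*(-23 + x))
w(o, k) = -82 + k
I = -316955 (I = -88055 - 2*350*(-23 + 350) = -88055 - 2*350*327 = -88055 - 1*228900 = -88055 - 228900 = -316955)
(130697 - 180892)/(w(-101 + 171, -1) + 56860) + I = (130697 - 180892)/((-82 - 1) + 56860) - 316955 = -50195/(-83 + 56860) - 316955 = -50195/56777 - 316955 = -17995804230/56777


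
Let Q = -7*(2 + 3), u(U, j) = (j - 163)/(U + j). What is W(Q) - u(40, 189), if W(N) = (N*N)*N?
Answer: -9818401/229 ≈ -42875.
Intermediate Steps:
u(U, j) = (-163 + j)/(U + j)
Q = -35 (Q = -7*5 = -35)
W(N) = N**3 (W(N) = N**2*N = N**3)
W(Q) - u(40, 189) = (-35)**3 - (-163 + 189)/(40 + 189) = -42875 - 26/229 = -9818401/229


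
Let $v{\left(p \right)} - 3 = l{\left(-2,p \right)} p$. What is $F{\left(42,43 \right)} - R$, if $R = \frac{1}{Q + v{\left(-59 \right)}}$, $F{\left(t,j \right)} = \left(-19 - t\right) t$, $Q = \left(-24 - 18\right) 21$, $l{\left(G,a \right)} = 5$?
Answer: $- \frac{3007787}{1174} \approx -2562.0$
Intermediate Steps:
$Q = -882$ ($Q = \left(-42\right) 21 = -882$)
$v{\left(p \right)} = 3 + 5 p$
$F{\left(t,j \right)} = t \left(-19 - t\right)$
$R = - \frac{1}{1174}$ ($R = \frac{1}{-882 + \left(3 + 5 \left(-59\right)\right)} = \frac{1}{-882 + \left(3 - 295\right)} = \frac{1}{-882 - 292} = \frac{1}{-1174} = - \frac{1}{1174} \approx -0.00085179$)
$F{\left(42,43 \right)} - R = \left(-1\right) 42 \left(19 + 42\right) - - \frac{1}{1174} = \left(-1\right) 42 \cdot 61 + \frac{1}{1174} = -2562 + \frac{1}{1174} = - \frac{3007787}{1174}$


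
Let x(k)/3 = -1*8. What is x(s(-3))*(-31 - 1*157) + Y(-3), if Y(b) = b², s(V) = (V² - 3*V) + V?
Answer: 4521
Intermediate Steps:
s(V) = V² - 2*V
x(k) = -24 (x(k) = 3*(-1*8) = 3*(-8) = -24)
x(s(-3))*(-31 - 1*157) + Y(-3) = -24*(-31 - 1*157) + (-3)² = -24*(-31 - 157) + 9 = -24*(-188) + 9 = 4512 + 9 = 4521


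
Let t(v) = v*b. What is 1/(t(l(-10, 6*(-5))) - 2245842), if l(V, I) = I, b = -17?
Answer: -1/2245332 ≈ -4.4537e-7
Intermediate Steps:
t(v) = -17*v (t(v) = v*(-17) = -17*v)
1/(t(l(-10, 6*(-5))) - 2245842) = 1/(-102*(-5) - 2245842) = 1/(-17*(-30) - 2245842) = 1/(510 - 2245842) = 1/(-2245332) = -1/2245332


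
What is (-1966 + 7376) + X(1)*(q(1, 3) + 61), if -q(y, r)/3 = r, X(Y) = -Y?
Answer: 5358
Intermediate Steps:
q(y, r) = -3*r
(-1966 + 7376) + X(1)*(q(1, 3) + 61) = (-1966 + 7376) + (-1*1)*(-3*3 + 61) = 5410 - (-9 + 61) = 5410 - 1*52 = 5410 - 52 = 5358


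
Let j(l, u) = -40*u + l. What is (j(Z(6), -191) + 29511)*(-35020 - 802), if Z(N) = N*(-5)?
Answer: -1329748462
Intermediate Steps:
Z(N) = -5*N
j(l, u) = l - 40*u
(j(Z(6), -191) + 29511)*(-35020 - 802) = ((-5*6 - 40*(-191)) + 29511)*(-35020 - 802) = ((-30 + 7640) + 29511)*(-35822) = (7610 + 29511)*(-35822) = 37121*(-35822) = -1329748462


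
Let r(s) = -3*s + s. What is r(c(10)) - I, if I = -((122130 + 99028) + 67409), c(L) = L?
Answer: 288547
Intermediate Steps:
r(s) = -2*s
I = -288567 (I = -(221158 + 67409) = -1*288567 = -288567)
r(c(10)) - I = -2*10 - 1*(-288567) = -20 + 288567 = 288547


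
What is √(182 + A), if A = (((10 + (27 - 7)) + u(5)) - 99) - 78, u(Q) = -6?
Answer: √29 ≈ 5.3852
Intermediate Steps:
A = -153 (A = (((10 + (27 - 7)) - 6) - 99) - 78 = (((10 + 20) - 6) - 99) - 78 = ((30 - 6) - 99) - 78 = (24 - 99) - 78 = -75 - 78 = -153)
√(182 + A) = √(182 - 153) = √29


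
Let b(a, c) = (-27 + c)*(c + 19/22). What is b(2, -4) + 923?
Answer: 22445/22 ≈ 1020.2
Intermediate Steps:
b(a, c) = (-27 + c)*(19/22 + c) (b(a, c) = (-27 + c)*(c + 19*(1/22)) = (-27 + c)*(c + 19/22) = (-27 + c)*(19/22 + c))
b(2, -4) + 923 = (-513/22 + (-4)**2 - 575/22*(-4)) + 923 = (-513/22 + 16 + 1150/11) + 923 = 2139/22 + 923 = 22445/22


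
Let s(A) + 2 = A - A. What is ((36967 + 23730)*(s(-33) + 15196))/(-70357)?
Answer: -5728138/437 ≈ -13108.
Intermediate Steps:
s(A) = -2 (s(A) = -2 + (A - A) = -2 + 0 = -2)
((36967 + 23730)*(s(-33) + 15196))/(-70357) = ((36967 + 23730)*(-2 + 15196))/(-70357) = (60697*15194)*(-1/70357) = 922230218*(-1/70357) = -5728138/437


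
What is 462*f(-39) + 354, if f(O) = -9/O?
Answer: 5988/13 ≈ 460.62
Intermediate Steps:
462*f(-39) + 354 = 462*(-9/(-39)) + 354 = 462*(-9*(-1/39)) + 354 = 462*(3/13) + 354 = 1386/13 + 354 = 5988/13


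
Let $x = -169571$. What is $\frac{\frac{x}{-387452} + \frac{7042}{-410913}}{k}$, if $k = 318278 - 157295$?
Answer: $\frac{2159693269}{826772667669468} \approx 2.6122 \cdot 10^{-6}$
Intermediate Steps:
$k = 160983$
$\frac{\frac{x}{-387452} + \frac{7042}{-410913}}{k} = \frac{- \frac{169571}{-387452} + \frac{7042}{-410913}}{160983} = \left(\left(-169571\right) \left(- \frac{1}{387452}\right) + 7042 \left(- \frac{1}{410913}\right)\right) \frac{1}{160983} = \left(\frac{169571}{387452} - \frac{7042}{410913}\right) \frac{1}{160983} = \frac{66950491339}{159209063676} \cdot \frac{1}{160983} = \frac{2159693269}{826772667669468}$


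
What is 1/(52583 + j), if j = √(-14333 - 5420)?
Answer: 52583/2764991642 - I*√19753/2764991642 ≈ 1.9017e-5 - 5.083e-8*I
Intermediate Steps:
j = I*√19753 (j = √(-19753) = I*√19753 ≈ 140.55*I)
1/(52583 + j) = 1/(52583 + I*√19753)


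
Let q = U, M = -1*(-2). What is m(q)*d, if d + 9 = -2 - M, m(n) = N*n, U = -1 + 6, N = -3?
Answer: 195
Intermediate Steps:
U = 5
M = 2
q = 5
m(n) = -3*n
d = -13 (d = -9 + (-2 - 1*2) = -9 + (-2 - 2) = -9 - 4 = -13)
m(q)*d = -3*5*(-13) = -15*(-13) = 195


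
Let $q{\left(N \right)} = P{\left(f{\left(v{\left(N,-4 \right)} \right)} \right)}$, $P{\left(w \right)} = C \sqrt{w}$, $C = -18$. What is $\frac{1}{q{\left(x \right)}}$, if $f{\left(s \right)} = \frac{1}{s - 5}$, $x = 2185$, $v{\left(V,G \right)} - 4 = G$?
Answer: $\frac{i \sqrt{5}}{18} \approx 0.12423 i$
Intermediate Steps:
$v{\left(V,G \right)} = 4 + G$
$f{\left(s \right)} = \frac{1}{-5 + s}$
$P{\left(w \right)} = - 18 \sqrt{w}$
$q{\left(N \right)} = - \frac{18 i \sqrt{5}}{5}$ ($q{\left(N \right)} = - 18 \sqrt{\frac{1}{-5 + \left(4 - 4\right)}} = - 18 \sqrt{\frac{1}{-5 + 0}} = - 18 \sqrt{\frac{1}{-5}} = - 18 \sqrt{- \frac{1}{5}} = - 18 \frac{i \sqrt{5}}{5} = - \frac{18 i \sqrt{5}}{5}$)
$\frac{1}{q{\left(x \right)}} = \frac{1}{\left(- \frac{18}{5}\right) i \sqrt{5}} = \frac{i \sqrt{5}}{18}$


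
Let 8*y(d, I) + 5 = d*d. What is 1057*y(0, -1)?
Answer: -5285/8 ≈ -660.63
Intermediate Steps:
y(d, I) = -5/8 + d²/8 (y(d, I) = -5/8 + (d*d)/8 = -5/8 + d²/8)
1057*y(0, -1) = 1057*(-5/8 + (⅛)*0²) = 1057*(-5/8 + (⅛)*0) = 1057*(-5/8 + 0) = 1057*(-5/8) = -5285/8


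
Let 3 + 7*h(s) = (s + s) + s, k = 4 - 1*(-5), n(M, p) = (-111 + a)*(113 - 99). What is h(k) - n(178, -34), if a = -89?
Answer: 19624/7 ≈ 2803.4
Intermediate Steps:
n(M, p) = -2800 (n(M, p) = (-111 - 89)*(113 - 99) = -200*14 = -2800)
k = 9 (k = 4 + 5 = 9)
h(s) = -3/7 + 3*s/7 (h(s) = -3/7 + ((s + s) + s)/7 = -3/7 + (2*s + s)/7 = -3/7 + (3*s)/7 = -3/7 + 3*s/7)
h(k) - n(178, -34) = (-3/7 + (3/7)*9) - 1*(-2800) = (-3/7 + 27/7) + 2800 = 24/7 + 2800 = 19624/7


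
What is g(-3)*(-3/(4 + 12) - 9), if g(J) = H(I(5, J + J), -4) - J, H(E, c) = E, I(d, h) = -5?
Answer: 147/8 ≈ 18.375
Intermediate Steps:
g(J) = -5 - J
g(-3)*(-3/(4 + 12) - 9) = (-5 - 1*(-3))*(-3/(4 + 12) - 9) = (-5 + 3)*(-3/16 - 9) = -2*((1/16)*(-3) - 9) = -2*(-3/16 - 9) = -2*(-147/16) = 147/8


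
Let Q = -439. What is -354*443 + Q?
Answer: -157261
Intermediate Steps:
-354*443 + Q = -354*443 - 439 = -156822 - 439 = -157261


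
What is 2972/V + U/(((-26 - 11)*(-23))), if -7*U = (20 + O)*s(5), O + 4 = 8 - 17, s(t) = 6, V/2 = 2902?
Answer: 623587/1234801 ≈ 0.50501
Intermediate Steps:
V = 5804 (V = 2*2902 = 5804)
O = -13 (O = -4 + (8 - 17) = -4 - 9 = -13)
U = -6 (U = -(20 - 13)*6/7 = -6 ≈ -6.0000)
2972/V + U/(((-26 - 11)*(-23))) = 2972/5804 - 6*(-1/(23*(-26 - 11))) = 2972*(1/5804) - 6/((-37*(-23))) = 743/1451 - 6/851 = 623587/1234801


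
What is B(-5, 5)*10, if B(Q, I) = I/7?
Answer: 50/7 ≈ 7.1429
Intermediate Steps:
B(Q, I) = I/7 (B(Q, I) = I*(⅐) = I/7)
B(-5, 5)*10 = ((⅐)*5)*10 = (5/7)*10 = 50/7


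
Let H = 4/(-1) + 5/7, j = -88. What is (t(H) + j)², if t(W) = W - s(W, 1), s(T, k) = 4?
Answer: 444889/49 ≈ 9079.4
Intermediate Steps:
H = -23/7 (H = 4*(-1) + 5*(⅐) = -4 + 5/7 = -23/7 ≈ -3.2857)
t(W) = -4 + W (t(W) = W - 1*4 = W - 4 = -4 + W)
(t(H) + j)² = ((-4 - 23/7) - 88)² = (-51/7 - 88)² = (-667/7)² = 444889/49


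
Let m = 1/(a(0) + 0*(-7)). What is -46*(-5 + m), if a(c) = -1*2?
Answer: 253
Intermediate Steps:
a(c) = -2
m = -½ (m = 1/(-2 + 0*(-7)) = 1/(-2 + 0) = 1/(-2) = -½ ≈ -0.50000)
-46*(-5 + m) = -46*(-5 - ½) = -46*(-11/2) = 253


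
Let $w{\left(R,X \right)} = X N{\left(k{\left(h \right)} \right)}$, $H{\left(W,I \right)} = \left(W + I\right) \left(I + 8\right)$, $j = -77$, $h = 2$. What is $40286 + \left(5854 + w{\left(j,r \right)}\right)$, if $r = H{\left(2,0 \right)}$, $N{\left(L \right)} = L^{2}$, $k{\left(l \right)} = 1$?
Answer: $46156$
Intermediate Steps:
$H{\left(W,I \right)} = \left(8 + I\right) \left(I + W\right)$ ($H{\left(W,I \right)} = \left(I + W\right) \left(8 + I\right) = \left(8 + I\right) \left(I + W\right)$)
$r = 16$ ($r = 0^{2} + 8 \cdot 0 + 8 \cdot 2 + 0 \cdot 2 = 0 + 0 + 16 + 0 = 16$)
$w{\left(R,X \right)} = X$ ($w{\left(R,X \right)} = X 1^{2} = X 1 = X$)
$40286 + \left(5854 + w{\left(j,r \right)}\right) = 40286 + \left(5854 + 16\right) = 40286 + 5870 = 46156$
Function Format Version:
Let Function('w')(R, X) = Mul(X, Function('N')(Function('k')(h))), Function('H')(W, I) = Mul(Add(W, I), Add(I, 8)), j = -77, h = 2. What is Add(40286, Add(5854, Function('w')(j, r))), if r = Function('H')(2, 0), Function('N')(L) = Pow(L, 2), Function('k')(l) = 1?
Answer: 46156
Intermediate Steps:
Function('H')(W, I) = Mul(Add(8, I), Add(I, W)) (Function('H')(W, I) = Mul(Add(I, W), Add(8, I)) = Mul(Add(8, I), Add(I, W)))
r = 16 (r = Add(Pow(0, 2), Mul(8, 0), Mul(8, 2), Mul(0, 2)) = Add(0, 0, 16, 0) = 16)
Function('w')(R, X) = X (Function('w')(R, X) = Mul(X, Pow(1, 2)) = Mul(X, 1) = X)
Add(40286, Add(5854, Function('w')(j, r))) = Add(40286, Add(5854, 16)) = Add(40286, 5870) = 46156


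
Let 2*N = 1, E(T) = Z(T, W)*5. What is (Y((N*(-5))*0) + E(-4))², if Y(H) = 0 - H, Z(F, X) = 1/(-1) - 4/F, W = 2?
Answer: 0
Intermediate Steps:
Z(F, X) = -1 - 4/F (Z(F, X) = 1*(-1) - 4/F = -1 - 4/F)
E(T) = 5*(-4 - T)/T (E(T) = ((-4 - T)/T)*5 = 5*(-4 - T)/T)
N = ½ (N = (½)*1 = ½ ≈ 0.50000)
Y(H) = -H
(Y((N*(-5))*0) + E(-4))² = (-(½)*(-5)*0 + (-5 - 20/(-4)))² = (-(-5)*0/2 + (-5 - 20*(-¼)))² = (-1*0 + (-5 + 5))² = (0 + 0)² = 0² = 0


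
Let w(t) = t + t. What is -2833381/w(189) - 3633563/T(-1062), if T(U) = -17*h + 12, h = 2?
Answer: 327788108/2079 ≈ 1.5767e+5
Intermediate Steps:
w(t) = 2*t
T(U) = -22 (T(U) = -17*2 + 12 = -34 + 12 = -22)
-2833381/w(189) - 3633563/T(-1062) = -2833381/(2*189) - 3633563/(-22) = -2833381/378 - 3633563*(-1/22) = -2833381*1/378 + 3633563/22 = -2833381/378 + 3633563/22 = 327788108/2079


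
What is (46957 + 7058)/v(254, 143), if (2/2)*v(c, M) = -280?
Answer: -10803/56 ≈ -192.91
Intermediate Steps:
v(c, M) = -280
(46957 + 7058)/v(254, 143) = (46957 + 7058)/(-280) = 54015*(-1/280) = -10803/56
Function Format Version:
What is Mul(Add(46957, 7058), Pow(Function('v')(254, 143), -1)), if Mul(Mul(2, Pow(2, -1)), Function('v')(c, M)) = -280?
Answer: Rational(-10803, 56) ≈ -192.91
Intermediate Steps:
Function('v')(c, M) = -280
Mul(Add(46957, 7058), Pow(Function('v')(254, 143), -1)) = Mul(Add(46957, 7058), Pow(-280, -1)) = Mul(54015, Rational(-1, 280)) = Rational(-10803, 56)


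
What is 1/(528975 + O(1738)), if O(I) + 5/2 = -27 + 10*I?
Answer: 2/1092651 ≈ 1.8304e-6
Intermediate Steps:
O(I) = -59/2 + 10*I (O(I) = -5/2 + (-27 + 10*I) = -59/2 + 10*I)
1/(528975 + O(1738)) = 1/(528975 + (-59/2 + 10*1738)) = 1/(528975 + (-59/2 + 17380)) = 1/(528975 + 34701/2) = 1/(1092651/2) = 2/1092651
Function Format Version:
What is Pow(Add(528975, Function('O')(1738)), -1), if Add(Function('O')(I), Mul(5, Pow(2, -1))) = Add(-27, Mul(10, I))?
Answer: Rational(2, 1092651) ≈ 1.8304e-6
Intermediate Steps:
Function('O')(I) = Add(Rational(-59, 2), Mul(10, I)) (Function('O')(I) = Add(Rational(-5, 2), Add(-27, Mul(10, I))) = Add(Rational(-59, 2), Mul(10, I)))
Pow(Add(528975, Function('O')(1738)), -1) = Pow(Add(528975, Add(Rational(-59, 2), Mul(10, 1738))), -1) = Pow(Add(528975, Add(Rational(-59, 2), 17380)), -1) = Pow(Add(528975, Rational(34701, 2)), -1) = Pow(Rational(1092651, 2), -1) = Rational(2, 1092651)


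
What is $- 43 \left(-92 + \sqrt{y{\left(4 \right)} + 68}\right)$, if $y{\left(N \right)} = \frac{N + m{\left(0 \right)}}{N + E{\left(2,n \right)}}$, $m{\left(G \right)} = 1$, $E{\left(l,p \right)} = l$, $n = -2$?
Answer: $3956 - \frac{43 \sqrt{2478}}{6} \approx 3599.2$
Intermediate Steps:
$y{\left(N \right)} = \frac{1 + N}{2 + N}$ ($y{\left(N \right)} = \frac{N + 1}{N + 2} = \frac{1 + N}{2 + N}$)
$- 43 \left(-92 + \sqrt{y{\left(4 \right)} + 68}\right) = - 43 \left(-92 + \sqrt{\frac{1 + 4}{2 + 4} + 68}\right) = - 43 \left(-92 + \sqrt{\frac{1}{6} \cdot 5 + 68}\right) = - 43 \left(-92 + \sqrt{\frac{5}{6} + 68}\right) = - 43 \left(-92 + \sqrt{\frac{413}{6}}\right) = - 43 \left(-92 + \frac{\sqrt{2478}}{6}\right) = 3956 - \frac{43 \sqrt{2478}}{6}$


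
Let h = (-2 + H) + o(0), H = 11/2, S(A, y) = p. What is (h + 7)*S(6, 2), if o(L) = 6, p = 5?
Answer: 165/2 ≈ 82.500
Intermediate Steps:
S(A, y) = 5
H = 11/2 (H = 11*(½) = 11/2 ≈ 5.5000)
h = 19/2 (h = (-2 + 11/2) + 6 = 7/2 + 6 = 19/2 ≈ 9.5000)
(h + 7)*S(6, 2) = (19/2 + 7)*5 = (33/2)*5 = 165/2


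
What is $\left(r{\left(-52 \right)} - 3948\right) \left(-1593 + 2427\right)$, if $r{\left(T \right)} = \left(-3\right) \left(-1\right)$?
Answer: $-3290130$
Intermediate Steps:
$r{\left(T \right)} = 3$
$\left(r{\left(-52 \right)} - 3948\right) \left(-1593 + 2427\right) = \left(3 - 3948\right) \left(-1593 + 2427\right) = \left(-3945\right) 834 = -3290130$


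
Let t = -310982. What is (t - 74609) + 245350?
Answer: -140241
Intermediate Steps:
(t - 74609) + 245350 = (-310982 - 74609) + 245350 = -385591 + 245350 = -140241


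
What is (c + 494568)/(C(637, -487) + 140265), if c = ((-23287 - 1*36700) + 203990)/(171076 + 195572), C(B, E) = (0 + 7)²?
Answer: 60444170689/17148615824 ≈ 3.5247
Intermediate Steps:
C(B, E) = 49 (C(B, E) = 7² = 49)
c = 48001/122216 (c = ((-23287 - 36700) + 203990)/366648 = (-59987 + 203990)*(1/366648) = 144003*(1/366648) = 48001/122216 ≈ 0.39276)
(c + 494568)/(C(637, -487) + 140265) = (48001/122216 + 494568)/(49 + 140265) = (60444170689/122216)/140314 = (60444170689/122216)*(1/140314) = 60444170689/17148615824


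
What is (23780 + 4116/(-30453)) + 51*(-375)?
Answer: 47251533/10151 ≈ 4654.9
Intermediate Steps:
(23780 + 4116/(-30453)) + 51*(-375) = (23780 + 4116*(-1/30453)) - 19125 = (23780 - 1372/10151) - 19125 = 241389408/10151 - 19125 = 47251533/10151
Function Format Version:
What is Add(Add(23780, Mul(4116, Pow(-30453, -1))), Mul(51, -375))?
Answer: Rational(47251533, 10151) ≈ 4654.9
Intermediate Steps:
Add(Add(23780, Mul(4116, Pow(-30453, -1))), Mul(51, -375)) = Add(Add(23780, Mul(4116, Rational(-1, 30453))), -19125) = Add(Add(23780, Rational(-1372, 10151)), -19125) = Add(Rational(241389408, 10151), -19125) = Rational(47251533, 10151)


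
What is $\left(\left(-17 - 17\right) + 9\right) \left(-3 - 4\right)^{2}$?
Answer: $-1225$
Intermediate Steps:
$\left(\left(-17 - 17\right) + 9\right) \left(-3 - 4\right)^{2} = \left(-34 + 9\right) \left(-7\right)^{2} = \left(-25\right) 49 = -1225$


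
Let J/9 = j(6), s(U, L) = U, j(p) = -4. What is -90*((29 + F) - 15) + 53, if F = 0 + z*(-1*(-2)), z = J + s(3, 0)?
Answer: 4733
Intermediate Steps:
J = -36 (J = 9*(-4) = -36)
z = -33 (z = -36 + 3 = -33)
F = -66 (F = 0 - (-33)*(-2) = 0 - 33*2 = 0 - 66 = -66)
-90*((29 + F) - 15) + 53 = -90*((29 - 66) - 15) + 53 = -90*(-37 - 15) + 53 = -90*(-52) + 53 = 4680 + 53 = 4733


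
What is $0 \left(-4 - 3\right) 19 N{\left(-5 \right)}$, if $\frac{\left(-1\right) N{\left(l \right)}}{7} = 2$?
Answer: $0$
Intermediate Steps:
$N{\left(l \right)} = -14$ ($N{\left(l \right)} = \left(-7\right) 2 = -14$)
$0 \left(-4 - 3\right) 19 N{\left(-5 \right)} = 0 \left(-4 - 3\right) 19 \left(-14\right) = 0 \left(-7\right) 19 \left(-14\right) = 0 \cdot 19 \left(-14\right) = 0 \left(-14\right) = 0$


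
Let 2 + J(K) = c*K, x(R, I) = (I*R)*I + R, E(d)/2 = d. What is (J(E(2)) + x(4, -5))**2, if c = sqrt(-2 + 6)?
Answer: 12100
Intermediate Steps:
E(d) = 2*d
c = 2 (c = sqrt(4) = 2)
x(R, I) = R + R*I**2 (x(R, I) = R*I**2 + R = R + R*I**2)
J(K) = -2 + 2*K
(J(E(2)) + x(4, -5))**2 = ((-2 + 2*(2*2)) + 4*(1 + (-5)**2))**2 = ((-2 + 2*4) + 4*(1 + 25))**2 = ((-2 + 8) + 4*26)**2 = (6 + 104)**2 = 110**2 = 12100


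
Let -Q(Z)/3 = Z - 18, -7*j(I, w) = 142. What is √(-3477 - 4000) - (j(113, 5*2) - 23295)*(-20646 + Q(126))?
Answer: -3422450790/7 + I*√7477 ≈ -4.8892e+8 + 86.47*I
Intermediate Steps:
j(I, w) = -142/7 (j(I, w) = -⅐*142 = -142/7)
Q(Z) = 54 - 3*Z (Q(Z) = -3*(Z - 18) = -3*(-18 + Z) = 54 - 3*Z)
√(-3477 - 4000) - (j(113, 5*2) - 23295)*(-20646 + Q(126)) = √(-3477 - 4000) - (-142/7 - 23295)*(-20646 + (54 - 3*126)) = √(-7477) - (-163207)*(-20646 + (54 - 378))/7 = I*√7477 - (-163207)*(-20646 - 324)/7 = I*√7477 - (-163207)*(-20970)/7 = I*√7477 - 1*3422450790/7 = I*√7477 - 3422450790/7 = -3422450790/7 + I*√7477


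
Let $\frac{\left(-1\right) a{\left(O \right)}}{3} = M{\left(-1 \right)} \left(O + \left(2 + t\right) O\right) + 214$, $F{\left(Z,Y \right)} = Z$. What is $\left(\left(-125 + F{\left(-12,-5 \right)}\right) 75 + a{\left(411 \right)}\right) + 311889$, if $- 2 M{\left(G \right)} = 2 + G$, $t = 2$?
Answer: $\frac{608109}{2} \approx 3.0405 \cdot 10^{5}$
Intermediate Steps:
$M{\left(G \right)} = -1 - \frac{G}{2}$ ($M{\left(G \right)} = - \frac{2 + G}{2} = -1 - \frac{G}{2}$)
$a{\left(O \right)} = -642 + \frac{15 O}{2}$ ($a{\left(O \right)} = - 3 \left(\left(-1 - - \frac{1}{2}\right) \left(O + \left(2 + 2\right) O\right) + 214\right) = - 3 \left(\left(-1 + \frac{1}{2}\right) \left(O + 4 O\right) + 214\right) = - 3 \left(- \frac{5 O}{2} + 214\right) = - 3 \left(214 - \frac{5 O}{2}\right) = -642 + \frac{15 O}{2}$)
$\left(\left(-125 + F{\left(-12,-5 \right)}\right) 75 + a{\left(411 \right)}\right) + 311889 = \left(\left(-125 - 12\right) 75 + \left(-642 + \frac{15}{2} \cdot 411\right)\right) + 311889 = \left(\left(-137\right) 75 + \left(-642 + \frac{6165}{2}\right)\right) + 311889 = \left(-10275 + \frac{4881}{2}\right) + 311889 = - \frac{15669}{2} + 311889 = \frac{608109}{2}$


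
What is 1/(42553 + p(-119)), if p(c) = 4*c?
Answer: 1/42077 ≈ 2.3766e-5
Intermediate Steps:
1/(42553 + p(-119)) = 1/(42553 + 4*(-119)) = 1/(42553 - 476) = 1/42077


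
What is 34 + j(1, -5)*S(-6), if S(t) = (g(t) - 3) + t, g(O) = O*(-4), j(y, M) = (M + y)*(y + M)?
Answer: 274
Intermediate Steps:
j(y, M) = (M + y)² (j(y, M) = (M + y)*(M + y) = (M + y)²)
g(O) = -4*O
S(t) = -3 - 3*t (S(t) = (-4*t - 3) + t = (-3 - 4*t) + t = -3 - 3*t)
34 + j(1, -5)*S(-6) = 34 + (-5 + 1)²*(-3 - 3*(-6)) = 34 + (-4)²*(-3 + 18) = 34 + 16*15 = 34 + 240 = 274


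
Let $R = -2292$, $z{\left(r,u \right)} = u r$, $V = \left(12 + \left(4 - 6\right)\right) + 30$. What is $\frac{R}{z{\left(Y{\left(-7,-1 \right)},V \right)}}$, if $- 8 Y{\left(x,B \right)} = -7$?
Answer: $- \frac{2292}{35} \approx -65.486$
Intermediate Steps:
$Y{\left(x,B \right)} = \frac{7}{8}$ ($Y{\left(x,B \right)} = \left(- \frac{1}{8}\right) \left(-7\right) = \frac{7}{8}$)
$V = 40$ ($V = \left(12 - 2\right) + 30 = 10 + 30 = 40$)
$z{\left(r,u \right)} = r u$
$\frac{R}{z{\left(Y{\left(-7,-1 \right)},V \right)}} = - \frac{2292}{\frac{7}{8} \cdot 40} = - \frac{2292}{35}$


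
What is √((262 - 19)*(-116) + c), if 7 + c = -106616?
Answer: 3*I*√14979 ≈ 367.17*I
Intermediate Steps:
c = -106623 (c = -7 - 106616 = -106623)
√((262 - 19)*(-116) + c) = √((262 - 19)*(-116) - 106623) = √(243*(-116) - 106623) = √(-28188 - 106623) = √(-134811) = 3*I*√14979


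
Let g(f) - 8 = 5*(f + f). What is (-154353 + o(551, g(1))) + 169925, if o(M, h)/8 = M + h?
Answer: 20124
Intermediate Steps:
g(f) = 8 + 10*f (g(f) = 8 + 5*(f + f) = 8 + 5*(2*f) = 8 + 10*f)
o(M, h) = 8*M + 8*h (o(M, h) = 8*(M + h) = 8*M + 8*h)
(-154353 + o(551, g(1))) + 169925 = (-154353 + (8*551 + 8*(8 + 10*1))) + 169925 = (-154353 + (4408 + 8*(8 + 10))) + 169925 = (-154353 + (4408 + 8*18)) + 169925 = (-154353 + (4408 + 144)) + 169925 = (-154353 + 4552) + 169925 = -149801 + 169925 = 20124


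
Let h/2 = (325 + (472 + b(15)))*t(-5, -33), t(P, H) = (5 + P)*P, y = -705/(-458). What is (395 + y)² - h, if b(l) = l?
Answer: 32984008225/209764 ≈ 1.5724e+5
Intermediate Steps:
y = 705/458 (y = -705*(-1/458) = 705/458 ≈ 1.5393)
t(P, H) = P*(5 + P)
h = 0 (h = 2*((325 + (472 + 15))*(-5*(5 - 5))) = 2*((325 + 487)*(-5*0)) = 2*(812*0) = 2*0 = 0)
(395 + y)² - h = (395 + 705/458)² - 1*0 = (181615/458)² + 0 = 32984008225/209764 + 0 = 32984008225/209764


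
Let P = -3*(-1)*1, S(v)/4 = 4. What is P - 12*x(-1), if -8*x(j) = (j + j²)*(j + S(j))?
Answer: 3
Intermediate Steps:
S(v) = 16 (S(v) = 4*4 = 16)
x(j) = -(16 + j)*(j + j²)/8 (x(j) = -(j + j²)*(j + 16)/8 = -(j + j²)*(16 + j)/8 = -(16 + j)*(j + j²)/8)
P = 3 (P = 3*1 = 3)
P - 12*x(-1) = 3 - (-3)*(-1)*(16 + (-1)² + 17*(-1))/2 = 3 - (-3)*(-1)*(16 + 1 - 17)/2 = 3 - (-3)*(-1)*0/2 = 3 - 12*0 = 3 + 0 = 3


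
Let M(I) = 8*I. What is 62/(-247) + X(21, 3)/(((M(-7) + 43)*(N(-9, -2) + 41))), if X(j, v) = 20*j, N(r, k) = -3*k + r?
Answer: -272/247 ≈ -1.1012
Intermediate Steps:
N(r, k) = r - 3*k
62/(-247) + X(21, 3)/(((M(-7) + 43)*(N(-9, -2) + 41))) = 62/(-247) + (20*21)/(((8*(-7) + 43)*((-9 - 3*(-2)) + 41))) = 62*(-1/247) + 420/(((-56 + 43)*((-9 + 6) + 41))) = -62/247 + 420/((-13*(-3 + 41))) = -62/247 + 420/((-13*38)) = -62/247 + 420/(-494) = -62/247 + 420*(-1/494) = -62/247 - 210/247 = -272/247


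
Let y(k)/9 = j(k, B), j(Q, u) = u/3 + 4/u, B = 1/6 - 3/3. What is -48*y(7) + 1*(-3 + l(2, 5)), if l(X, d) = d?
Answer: 10978/5 ≈ 2195.6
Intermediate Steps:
B = -⅚ (B = 1*(⅙) - 3*⅓ = ⅙ - 1 = -⅚ ≈ -0.83333)
j(Q, u) = 4/u + u/3 (j(Q, u) = u*(⅓) + 4/u = u/3 + 4/u = 4/u + u/3)
y(k) = -457/10 (y(k) = 9*(4/(-⅚) + (⅓)*(-⅚)) = 9*(4*(-6/5) - 5/18) = 9*(-24/5 - 5/18) = 9*(-457/90) = -457/10)
-48*y(7) + 1*(-3 + l(2, 5)) = -48*(-457/10) + 1*(-3 + 5) = 10968/5 + 1*2 = 10968/5 + 2 = 10978/5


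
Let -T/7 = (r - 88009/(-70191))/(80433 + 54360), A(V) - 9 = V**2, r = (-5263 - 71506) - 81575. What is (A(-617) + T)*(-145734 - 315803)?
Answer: -1662437273400032910943/9461255463 ≈ -1.7571e+11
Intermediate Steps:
r = -158344 (r = -76769 - 81575 = -158344)
A(V) = 9 + V**2
T = 77799649865/9461255463 (T = -7*(-158344 - 88009/(-70191))/(80433 + 54360) = -7*(-158344 - 88009*(-1/70191))/134793 = -7*(-158344 + 88009/70191)/134793 = -(-77799649865)/(70191*134793) = -7*(-11114235695/9461255463) = 77799649865/9461255463 ≈ 8.2230)
(A(-617) + T)*(-145734 - 315803) = ((9 + (-617)**2) + 77799649865/9461255463)*(-145734 - 315803) = ((9 + 380689) + 77799649865/9461255463)*(-461537) = (380698 + 77799649865/9461255463)*(-461537) = (3601958831903039/9461255463)*(-461537) = -1662437273400032910943/9461255463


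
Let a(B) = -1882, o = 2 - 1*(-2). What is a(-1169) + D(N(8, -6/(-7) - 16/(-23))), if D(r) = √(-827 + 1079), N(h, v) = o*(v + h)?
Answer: -1882 + 6*√7 ≈ -1866.1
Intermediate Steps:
o = 4 (o = 2 + 2 = 4)
N(h, v) = 4*h + 4*v (N(h, v) = 4*(v + h) = 4*(h + v) = 4*h + 4*v)
D(r) = 6*√7 (D(r) = √252 = 6*√7)
a(-1169) + D(N(8, -6/(-7) - 16/(-23))) = -1882 + 6*√7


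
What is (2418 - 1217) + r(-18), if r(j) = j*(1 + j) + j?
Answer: 1489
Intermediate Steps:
r(j) = j + j*(1 + j)
(2418 - 1217) + r(-18) = (2418 - 1217) - 18*(2 - 18) = 1201 - 18*(-16) = 1201 + 288 = 1489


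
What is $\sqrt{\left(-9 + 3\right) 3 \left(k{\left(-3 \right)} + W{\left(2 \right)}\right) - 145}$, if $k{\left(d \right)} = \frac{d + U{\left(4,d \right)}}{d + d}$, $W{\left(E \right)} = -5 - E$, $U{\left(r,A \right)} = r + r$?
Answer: $2 i \approx 2.0 i$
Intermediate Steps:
$U{\left(r,A \right)} = 2 r$
$k{\left(d \right)} = \frac{8 + d}{2 d}$ ($k{\left(d \right)} = \frac{d + 2 \cdot 4}{d + d} = \frac{d + 8}{2 d} = \left(8 + d\right) \frac{1}{2 d} = \frac{8 + d}{2 d}$)
$\sqrt{\left(-9 + 3\right) 3 \left(k{\left(-3 \right)} + W{\left(2 \right)}\right) - 145} = \sqrt{\left(-9 + 3\right) 3 \left(\frac{8 - 3}{2 \left(-3\right)} - 7\right) - 145} = \sqrt{- 6 \cdot 3 \left(\frac{1}{2} \left(- \frac{1}{3}\right) 5 - 7\right) - 145} = \sqrt{- 6 \cdot 3 \left(- \frac{5}{6} - 7\right) - 145} = \sqrt{- 6 \cdot 3 \left(- \frac{47}{6}\right) - 145} = \sqrt{\left(-6\right) \left(- \frac{47}{2}\right) - 145} = \sqrt{141 - 145} = \sqrt{-4} = 2 i$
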